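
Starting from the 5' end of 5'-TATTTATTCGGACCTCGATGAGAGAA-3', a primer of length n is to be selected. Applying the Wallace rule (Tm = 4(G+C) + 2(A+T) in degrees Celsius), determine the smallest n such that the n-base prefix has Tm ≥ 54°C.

n = 20

First 19 bases: TATTTATTCGGACCTCGAT → Tm = 52°C (< 54°C)
First 20 bases: TATTTATTCGGACCTCGATG → Tm = 56°C (≥ 54°C)
Each additional base adds 2°C (A/T) or 4°C (G/C), so Tm is non-decreasing in n; n = 20 is the first length to reach 54°C.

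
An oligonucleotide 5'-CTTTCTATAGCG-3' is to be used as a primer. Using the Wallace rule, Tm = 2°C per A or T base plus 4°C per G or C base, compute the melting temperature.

Scanning the sequence gives G=2, T=5, C=3, A=2.
AT pairs contribute 7, GC pairs contribute 5.
Tm = 4·5 + 2·7 = 20 + 14 = 34°C

34°C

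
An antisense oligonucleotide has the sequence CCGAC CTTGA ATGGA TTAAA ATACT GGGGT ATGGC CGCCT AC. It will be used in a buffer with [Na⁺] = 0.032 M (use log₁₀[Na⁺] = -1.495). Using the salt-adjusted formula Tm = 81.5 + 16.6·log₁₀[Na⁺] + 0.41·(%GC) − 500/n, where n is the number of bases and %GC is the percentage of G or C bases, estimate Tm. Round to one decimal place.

Length n = 42. Counting bases: G=11, C=10, A=11, T=10
G+C = 21, so %GC = 21/42 × 100 = 50%
Salt term: 16.6 × (-1.495) = -24.817
GC term: 0.41 × 50 = 20.5; length term: −500/42 = −11.905
Tm = 81.5 + (-24.817) + 20.5 − 11.905 = 65.278 → 65.3°C

65.3°C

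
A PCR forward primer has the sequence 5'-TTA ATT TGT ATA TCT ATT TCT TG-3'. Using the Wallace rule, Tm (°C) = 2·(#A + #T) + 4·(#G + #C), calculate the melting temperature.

54°C

Scanning the sequence gives G=2, C=2, A=5, T=14.
AT pairs contribute 19, GC pairs contribute 4.
Tm = 2×19 + 4×4 = 54°C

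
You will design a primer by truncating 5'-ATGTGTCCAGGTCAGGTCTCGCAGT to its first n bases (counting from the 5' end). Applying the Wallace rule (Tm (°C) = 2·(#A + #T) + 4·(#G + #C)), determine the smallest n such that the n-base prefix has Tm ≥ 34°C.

First 10 bases: ATGTGTCCAG → Tm = 30°C (< 34°C)
First 11 bases: ATGTGTCCAGG → Tm = 34°C (≥ 34°C)
Since every base adds ≥2°C, Tm only increases with n, so the threshold is first crossed at n = 11.

n = 11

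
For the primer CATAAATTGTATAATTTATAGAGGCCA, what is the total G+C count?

7

Counting bases: A=11, G=4, T=9, C=3
Total G or C: 4 + 3 = 7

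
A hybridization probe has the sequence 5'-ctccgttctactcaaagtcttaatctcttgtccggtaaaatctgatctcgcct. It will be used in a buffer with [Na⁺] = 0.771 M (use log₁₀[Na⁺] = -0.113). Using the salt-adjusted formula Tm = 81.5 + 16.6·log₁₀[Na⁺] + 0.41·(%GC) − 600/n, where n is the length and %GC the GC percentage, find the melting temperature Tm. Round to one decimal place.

Length n = 53. C=16, T=19, G=7, A=11
G+C = 23, so %GC = 23/53 × 100 = 43.396%
Salt term: 16.6 × (-0.113) = -1.876
GC term: 0.41 × 43.396 = 17.792; length term: −600/53 = −11.321
Tm = 81.5 + (-1.876) + 17.792 − 11.321 = 86.095 → 86.1°C

86.1°C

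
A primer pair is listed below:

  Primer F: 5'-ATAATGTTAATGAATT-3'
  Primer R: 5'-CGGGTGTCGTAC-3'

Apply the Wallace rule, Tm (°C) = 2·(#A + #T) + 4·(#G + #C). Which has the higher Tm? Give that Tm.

Primer F: A+T=14, G+C=2 → Tm = 2(14)+4(2) = 36°C
Primer R: A+T=4, G+C=8 → Tm = 2(4)+4(8) = 40°C
36°C vs 40°C → primer R is higher.

Primer R, 40°C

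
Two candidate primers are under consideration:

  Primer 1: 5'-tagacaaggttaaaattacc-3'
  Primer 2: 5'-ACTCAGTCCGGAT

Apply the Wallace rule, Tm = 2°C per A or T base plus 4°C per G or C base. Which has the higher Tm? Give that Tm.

Primer 1: A+T=14, G+C=6 → Tm = 2(14)+4(6) = 52°C
Primer 2: A+T=6, G+C=7 → Tm = 2(6)+4(7) = 40°C
52°C vs 40°C → primer 1 is higher.

Primer 1, 52°C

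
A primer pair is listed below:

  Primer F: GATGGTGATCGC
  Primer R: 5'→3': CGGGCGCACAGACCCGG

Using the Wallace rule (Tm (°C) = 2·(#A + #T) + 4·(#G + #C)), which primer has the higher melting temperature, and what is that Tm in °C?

Primer F: A+T=5, G+C=7 → Tm = 2(5)+4(7) = 38°C
Primer R: A+T=3, G+C=14 → Tm = 2(3)+4(14) = 62°C
38°C vs 62°C → primer R is higher.

Primer R, 62°C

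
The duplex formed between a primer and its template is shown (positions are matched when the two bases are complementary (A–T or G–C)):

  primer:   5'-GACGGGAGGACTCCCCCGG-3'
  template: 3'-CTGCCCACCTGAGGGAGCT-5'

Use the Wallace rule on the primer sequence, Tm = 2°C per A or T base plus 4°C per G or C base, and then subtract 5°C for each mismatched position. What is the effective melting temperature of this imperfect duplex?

53°C

Primer base counts: A=3, T=1, G=8, C=7 → A+T=4, G+C=15
Perfect-match Tm = 2(4) + 4(15) = 8 + 60 = 68°C
Mismatches (positions where the bases are not complementary): 3 (at positions 7, 16, 19)
Effective Tm = 68 − 3×5 = 68 − 15 = 53°C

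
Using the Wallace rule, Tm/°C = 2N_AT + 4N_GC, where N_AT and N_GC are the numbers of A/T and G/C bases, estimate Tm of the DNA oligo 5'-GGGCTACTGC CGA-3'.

Counting bases: T=2, C=4, A=2, G=5
So N_AT = 4 and N_GC = 9.
Tm = 4·9 + 2·4 = 36 + 8 = 44°C

44°C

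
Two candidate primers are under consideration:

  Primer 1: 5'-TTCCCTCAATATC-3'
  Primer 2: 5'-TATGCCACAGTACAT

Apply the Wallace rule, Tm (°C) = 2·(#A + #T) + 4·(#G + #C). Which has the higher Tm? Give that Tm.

Primer 1: A+T=8, G+C=5 → Tm = 2(8)+4(5) = 36°C
Primer 2: A+T=9, G+C=6 → Tm = 2(9)+4(6) = 42°C
36°C vs 42°C → primer 2 is higher.

Primer 2, 42°C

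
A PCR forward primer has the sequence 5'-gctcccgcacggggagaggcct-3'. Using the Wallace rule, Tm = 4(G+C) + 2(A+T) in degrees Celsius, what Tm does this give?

G=9, T=2, C=8, A=3
A+T = 5, G+C = 17
Tm = 2×5 + 4×17 = 78°C

78°C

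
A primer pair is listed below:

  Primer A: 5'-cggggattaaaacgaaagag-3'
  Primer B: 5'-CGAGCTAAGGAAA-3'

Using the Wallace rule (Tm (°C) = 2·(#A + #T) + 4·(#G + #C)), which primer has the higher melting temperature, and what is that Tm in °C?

Primer A: A+T=11, G+C=9 → Tm = 2(11)+4(9) = 58°C
Primer B: A+T=7, G+C=6 → Tm = 2(7)+4(6) = 38°C
58°C vs 38°C → primer A is higher.

Primer A, 58°C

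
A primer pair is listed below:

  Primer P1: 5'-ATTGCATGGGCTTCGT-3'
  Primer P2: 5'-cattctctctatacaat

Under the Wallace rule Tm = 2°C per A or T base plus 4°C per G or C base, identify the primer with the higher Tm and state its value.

Primer P1, 48°C

Primer P1: A+T=8, G+C=8 → Tm = 2(8)+4(8) = 48°C
Primer P2: A+T=12, G+C=5 → Tm = 2(12)+4(5) = 44°C
48°C vs 44°C → primer P1 is higher.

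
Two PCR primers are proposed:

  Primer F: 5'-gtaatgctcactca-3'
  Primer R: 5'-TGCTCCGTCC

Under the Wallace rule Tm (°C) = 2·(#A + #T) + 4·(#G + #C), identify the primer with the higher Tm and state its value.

Primer F, 40°C

Primer F: A+T=8, G+C=6 → Tm = 2(8)+4(6) = 40°C
Primer R: A+T=3, G+C=7 → Tm = 2(3)+4(7) = 34°C
40°C vs 34°C → primer F is higher.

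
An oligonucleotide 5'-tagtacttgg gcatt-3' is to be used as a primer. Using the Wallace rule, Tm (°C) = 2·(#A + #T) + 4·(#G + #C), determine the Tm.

42°C

Counting bases: T=6, G=4, A=3, C=2
So N_AT = 9 and N_GC = 6.
Tm = 2×9 + 4×6 = 42°C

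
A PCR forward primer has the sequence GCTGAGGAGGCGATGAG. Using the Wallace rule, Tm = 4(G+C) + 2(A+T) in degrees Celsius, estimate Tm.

Scanning the sequence gives T=2, G=9, A=4, C=2.
So N_AT = 6 and N_GC = 11.
Tm = 4·11 + 2·6 = 44 + 12 = 56°C

56°C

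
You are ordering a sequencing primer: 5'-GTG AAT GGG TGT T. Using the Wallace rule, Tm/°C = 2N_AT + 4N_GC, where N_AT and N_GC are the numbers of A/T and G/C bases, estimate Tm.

Scanning the sequence gives A=2, C=0, G=6, T=5.
AT pairs contribute 7, GC pairs contribute 6.
Tm = 2×7 + 4×6 = 38°C

38°C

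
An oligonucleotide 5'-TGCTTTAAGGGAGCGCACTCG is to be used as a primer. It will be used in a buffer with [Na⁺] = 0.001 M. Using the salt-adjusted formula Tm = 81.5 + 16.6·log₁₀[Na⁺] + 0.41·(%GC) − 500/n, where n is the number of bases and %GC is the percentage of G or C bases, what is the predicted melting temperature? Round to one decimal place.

31.3°C

Length n = 21. Base counts: C=5, T=5, G=7, A=4
G+C = 12, so %GC = 12/21 × 100 = 57.143%
Salt term: 16.6 × (-3) = -49.8
GC term: 0.41 × 57.143 = 23.429; length term: −500/21 = −23.81
Tm = 81.5 + (-49.8) + 23.429 − 23.81 = 31.319 → 31.3°C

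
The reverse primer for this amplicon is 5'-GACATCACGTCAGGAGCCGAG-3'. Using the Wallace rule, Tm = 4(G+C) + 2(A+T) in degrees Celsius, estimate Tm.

Base counts: T=2, G=7, C=6, A=6
A+T = 8, G+C = 13
Tm = 2(8) + 4(13) = 16 + 52 = 68°C

68°C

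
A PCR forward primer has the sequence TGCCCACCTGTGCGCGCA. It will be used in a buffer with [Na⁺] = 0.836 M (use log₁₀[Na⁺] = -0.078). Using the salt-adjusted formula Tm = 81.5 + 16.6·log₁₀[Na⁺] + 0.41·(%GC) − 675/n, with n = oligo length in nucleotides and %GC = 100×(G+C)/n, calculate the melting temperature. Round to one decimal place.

Length n = 18. C=8, T=3, G=5, A=2
G+C = 13, so %GC = 13/18 × 100 = 72.222%
Salt term: 16.6 × (-0.078) = -1.295
GC term: 0.41 × 72.222 = 29.611; length term: −675/18 = −37.5
Tm = 81.5 + (-1.295) + 29.611 − 37.5 = 72.316 → 72.3°C

72.3°C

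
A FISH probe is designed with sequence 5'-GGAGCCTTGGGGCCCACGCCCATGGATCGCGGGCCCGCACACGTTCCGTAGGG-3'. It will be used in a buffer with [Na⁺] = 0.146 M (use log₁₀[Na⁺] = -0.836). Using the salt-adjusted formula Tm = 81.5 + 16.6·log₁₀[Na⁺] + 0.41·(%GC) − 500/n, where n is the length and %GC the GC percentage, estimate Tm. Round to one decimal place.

Length n = 53. Scanning the sequence gives G=20, C=19, A=7, T=7.
G+C = 39, so %GC = 39/53 × 100 = 73.585%
Salt term: 16.6 × (-0.836) = -13.878
GC term: 0.41 × 73.585 = 30.17; length term: −500/53 = −9.434
Tm = 81.5 + (-13.878) + 30.17 − 9.434 = 88.358 → 88.4°C

88.4°C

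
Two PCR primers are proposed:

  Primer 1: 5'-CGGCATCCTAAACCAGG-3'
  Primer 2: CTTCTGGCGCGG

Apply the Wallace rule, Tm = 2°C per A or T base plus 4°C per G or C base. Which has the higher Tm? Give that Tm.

Primer 1: A+T=7, G+C=10 → Tm = 2(7)+4(10) = 54°C
Primer 2: A+T=3, G+C=9 → Tm = 2(3)+4(9) = 42°C
54°C vs 42°C → primer 1 is higher.

Primer 1, 54°C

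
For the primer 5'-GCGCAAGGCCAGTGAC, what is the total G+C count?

11

Counting bases: T=1, G=6, C=5, A=4
G+C = 6 + 5 = 11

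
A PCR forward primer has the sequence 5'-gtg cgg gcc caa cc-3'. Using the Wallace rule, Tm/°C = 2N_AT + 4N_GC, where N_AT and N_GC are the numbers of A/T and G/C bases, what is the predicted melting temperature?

G=5, T=1, C=6, A=2
A+T = 3, G+C = 11
Tm = 2(3) + 4(11) = 6 + 44 = 50°C

50°C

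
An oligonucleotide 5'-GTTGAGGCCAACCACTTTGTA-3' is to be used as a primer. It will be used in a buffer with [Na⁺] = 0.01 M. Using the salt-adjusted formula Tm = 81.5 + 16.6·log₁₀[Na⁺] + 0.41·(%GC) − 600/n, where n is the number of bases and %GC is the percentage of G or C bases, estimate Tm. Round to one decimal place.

39.3°C

Length n = 21. G=5, C=5, A=5, T=6
G+C = 10, so %GC = 10/21 × 100 = 47.619%
Salt term: 16.6 × (-2) = -33.2
GC term: 0.41 × 47.619 = 19.524; length term: −600/21 = −28.571
Tm = 81.5 + (-33.2) + 19.524 − 28.571 = 39.253 → 39.3°C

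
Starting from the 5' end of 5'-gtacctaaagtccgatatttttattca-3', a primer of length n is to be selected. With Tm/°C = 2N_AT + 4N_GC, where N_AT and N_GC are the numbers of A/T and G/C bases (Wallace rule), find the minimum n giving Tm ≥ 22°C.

First 7 bases: GTACCTA → Tm = 20°C (< 22°C)
First 8 bases: GTACCTAA → Tm = 22°C (≥ 22°C)
Each additional base adds 2°C (A/T) or 4°C (G/C), so Tm is non-decreasing in n; n = 8 is the first length to reach 22°C.

n = 8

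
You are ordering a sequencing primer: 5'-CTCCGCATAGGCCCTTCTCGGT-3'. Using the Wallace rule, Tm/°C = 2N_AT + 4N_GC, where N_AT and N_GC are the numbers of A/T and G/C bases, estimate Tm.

Scanning the sequence gives G=5, C=9, A=2, T=6.
So N_AT = 8 and N_GC = 14.
Tm = 2(8) + 4(14) = 16 + 56 = 72°C

72°C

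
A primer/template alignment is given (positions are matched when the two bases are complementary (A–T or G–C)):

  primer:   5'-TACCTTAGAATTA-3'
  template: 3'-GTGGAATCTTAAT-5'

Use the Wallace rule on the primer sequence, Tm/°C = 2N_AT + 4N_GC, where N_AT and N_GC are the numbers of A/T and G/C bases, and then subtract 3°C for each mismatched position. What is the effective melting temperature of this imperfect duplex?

Primer base counts: A=5, T=5, G=1, C=2 → A+T=10, G+C=3
Perfect-match Tm = 2(10) + 4(3) = 20 + 12 = 32°C
Mismatches (positions where the bases are not complementary): 1 (at position 1)
Effective Tm = 32 − 1×3 = 32 − 3 = 29°C

29°C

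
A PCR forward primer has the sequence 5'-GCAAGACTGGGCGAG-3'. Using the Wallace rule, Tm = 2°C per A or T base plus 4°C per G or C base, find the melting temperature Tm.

Base counts: A=4, T=1, G=7, C=3
So N_AT = 5 and N_GC = 10.
Tm = 2×5 + 4×10 = 50°C

50°C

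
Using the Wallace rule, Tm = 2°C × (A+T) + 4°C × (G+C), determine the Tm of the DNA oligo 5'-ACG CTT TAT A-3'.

26°C

Base counts: T=4, G=1, A=3, C=2
AT pairs contribute 7, GC pairs contribute 3.
Tm = 4·3 + 2·7 = 12 + 14 = 26°C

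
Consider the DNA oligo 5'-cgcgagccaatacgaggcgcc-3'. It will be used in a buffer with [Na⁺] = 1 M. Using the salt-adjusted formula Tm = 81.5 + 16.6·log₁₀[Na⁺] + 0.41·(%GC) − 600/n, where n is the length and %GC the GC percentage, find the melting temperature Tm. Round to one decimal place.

82.2°C

Length n = 21. Scanning the sequence gives A=5, C=8, T=1, G=7.
G+C = 15, so %GC = 15/21 × 100 = 71.429%
Salt term: 16.6 × (0) = 0
GC term: 0.41 × 71.429 = 29.286; length term: −600/21 = −28.571
Tm = 81.5 + (0) + 29.286 − 28.571 = 82.215 → 82.2°C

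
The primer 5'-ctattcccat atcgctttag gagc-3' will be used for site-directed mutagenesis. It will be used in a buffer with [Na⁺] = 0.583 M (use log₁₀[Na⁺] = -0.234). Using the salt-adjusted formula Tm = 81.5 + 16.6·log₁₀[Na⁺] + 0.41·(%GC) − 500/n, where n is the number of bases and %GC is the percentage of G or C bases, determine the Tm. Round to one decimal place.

Length n = 24. Base counts: A=5, C=7, G=4, T=8
G+C = 11, so %GC = 11/24 × 100 = 45.833%
Salt term: 16.6 × (-0.234) = -3.884
GC term: 0.41 × 45.833 = 18.792; length term: −500/24 = −20.833
Tm = 81.5 + (-3.884) + 18.792 − 20.833 = 75.575 → 75.6°C

75.6°C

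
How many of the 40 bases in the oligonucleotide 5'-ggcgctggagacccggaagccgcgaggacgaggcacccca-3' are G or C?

Counting bases: T=1, C=14, A=9, G=16
G+C = 16 + 14 = 30

30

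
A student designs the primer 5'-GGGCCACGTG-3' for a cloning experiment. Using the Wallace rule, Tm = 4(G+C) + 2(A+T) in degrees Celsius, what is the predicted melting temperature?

36°C

T=1, G=5, C=3, A=1
A+T = 2, G+C = 8
Tm = 2×2 + 4×8 = 36°C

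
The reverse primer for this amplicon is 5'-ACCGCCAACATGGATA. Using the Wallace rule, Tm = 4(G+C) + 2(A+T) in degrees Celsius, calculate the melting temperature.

G=3, C=5, A=6, T=2
AT pairs contribute 8, GC pairs contribute 8.
Tm = 2(8) + 4(8) = 16 + 32 = 48°C

48°C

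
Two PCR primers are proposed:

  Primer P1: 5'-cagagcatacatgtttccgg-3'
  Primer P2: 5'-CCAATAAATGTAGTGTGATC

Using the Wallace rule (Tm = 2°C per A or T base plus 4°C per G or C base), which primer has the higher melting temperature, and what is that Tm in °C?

Primer P1, 60°C

Primer P1: A+T=10, G+C=10 → Tm = 2(10)+4(10) = 60°C
Primer P2: A+T=13, G+C=7 → Tm = 2(13)+4(7) = 54°C
60°C vs 54°C → primer P1 is higher.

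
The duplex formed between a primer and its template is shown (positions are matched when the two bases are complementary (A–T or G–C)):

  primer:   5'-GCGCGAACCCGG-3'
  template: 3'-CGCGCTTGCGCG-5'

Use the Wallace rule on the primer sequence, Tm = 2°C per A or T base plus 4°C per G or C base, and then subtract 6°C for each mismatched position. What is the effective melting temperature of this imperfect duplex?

32°C

Primer base counts: A=2, T=0, G=5, C=5 → A+T=2, G+C=10
Perfect-match Tm = 2(2) + 4(10) = 4 + 40 = 44°C
Mismatches (positions where the bases are not complementary): 2 (at positions 9, 12)
Effective Tm = 44 − 2×6 = 44 − 12 = 32°C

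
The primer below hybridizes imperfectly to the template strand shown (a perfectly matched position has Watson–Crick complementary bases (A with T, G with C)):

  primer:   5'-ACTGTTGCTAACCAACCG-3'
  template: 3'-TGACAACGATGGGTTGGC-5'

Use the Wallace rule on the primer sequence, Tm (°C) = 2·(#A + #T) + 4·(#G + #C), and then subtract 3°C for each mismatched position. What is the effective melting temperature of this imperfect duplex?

51°C

Primer base counts: A=5, T=4, G=3, C=6 → A+T=9, G+C=9
Perfect-match Tm = 2(9) + 4(9) = 18 + 36 = 54°C
Mismatches (positions where the bases are not complementary): 1 (at position 11)
Effective Tm = 54 − 1×3 = 54 − 3 = 51°C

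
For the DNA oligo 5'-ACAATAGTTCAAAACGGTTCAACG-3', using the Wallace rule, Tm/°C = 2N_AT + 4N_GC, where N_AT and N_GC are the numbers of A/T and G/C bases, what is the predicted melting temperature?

Counting bases: T=5, A=10, C=5, G=4
A+T = 15, G+C = 9
Tm = 4·9 + 2·15 = 36 + 30 = 66°C

66°C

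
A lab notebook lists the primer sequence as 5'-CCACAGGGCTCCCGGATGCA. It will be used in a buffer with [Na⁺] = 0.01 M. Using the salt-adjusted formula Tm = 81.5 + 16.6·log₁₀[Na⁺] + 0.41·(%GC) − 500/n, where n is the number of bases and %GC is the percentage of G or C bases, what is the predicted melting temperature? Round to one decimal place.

52.0°C

Length n = 20. Base counts: A=4, T=2, C=8, G=6
G+C = 14, so %GC = 14/20 × 100 = 70%
Salt term: 16.6 × (-2) = -33.2
GC term: 0.41 × 70 = 28.7; length term: −500/20 = −25
Tm = 81.5 + (-33.2) + 28.7 − 25 = 52 → 52.0°C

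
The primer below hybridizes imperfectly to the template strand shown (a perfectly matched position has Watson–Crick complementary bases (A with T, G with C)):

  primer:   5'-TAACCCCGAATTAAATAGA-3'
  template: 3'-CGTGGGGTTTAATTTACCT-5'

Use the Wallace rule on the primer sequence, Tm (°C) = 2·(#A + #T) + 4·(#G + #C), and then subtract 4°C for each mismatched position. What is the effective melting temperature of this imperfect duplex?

34°C

Primer base counts: A=9, T=4, G=2, C=4 → A+T=13, G+C=6
Perfect-match Tm = 2(13) + 4(6) = 26 + 24 = 50°C
Mismatches (positions where the bases are not complementary): 4 (at positions 1, 2, 8, 17)
Effective Tm = 50 − 4×4 = 50 − 16 = 34°C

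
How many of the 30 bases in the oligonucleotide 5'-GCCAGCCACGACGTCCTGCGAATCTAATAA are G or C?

Counting bases: T=5, C=10, A=9, G=6
Total G or C: 6 + 10 = 16

16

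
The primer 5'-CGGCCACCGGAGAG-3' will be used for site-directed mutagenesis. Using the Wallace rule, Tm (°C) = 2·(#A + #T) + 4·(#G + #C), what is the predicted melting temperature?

50°C

Scanning the sequence gives C=5, G=6, A=3, T=0.
A+T = 3, G+C = 11
Tm = 2×3 + 4×11 = 50°C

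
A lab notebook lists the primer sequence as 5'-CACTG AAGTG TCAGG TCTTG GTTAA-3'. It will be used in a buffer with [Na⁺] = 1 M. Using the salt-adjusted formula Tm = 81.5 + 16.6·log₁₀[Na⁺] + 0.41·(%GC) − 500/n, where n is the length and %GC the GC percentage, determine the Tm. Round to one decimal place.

Length n = 25. Base counts: A=6, T=8, C=4, G=7
G+C = 11, so %GC = 11/25 × 100 = 44%
Salt term: 16.6 × (0) = 0
GC term: 0.41 × 44 = 18.04; length term: −500/25 = −20
Tm = 81.5 + (0) + 18.04 − 20 = 79.54 → 79.5°C

79.5°C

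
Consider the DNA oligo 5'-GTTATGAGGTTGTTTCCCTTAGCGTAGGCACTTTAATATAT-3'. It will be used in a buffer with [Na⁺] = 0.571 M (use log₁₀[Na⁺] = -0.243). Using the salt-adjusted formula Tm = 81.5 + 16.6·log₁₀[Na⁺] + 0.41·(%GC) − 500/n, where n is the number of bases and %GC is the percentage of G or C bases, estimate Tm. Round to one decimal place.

80.3°C

Length n = 41. A=9, C=6, T=17, G=9
G+C = 15, so %GC = 15/41 × 100 = 36.585%
Salt term: 16.6 × (-0.243) = -4.034
GC term: 0.41 × 36.585 = 15; length term: −500/41 = −12.195
Tm = 81.5 + (-4.034) + 15 − 12.195 = 80.271 → 80.3°C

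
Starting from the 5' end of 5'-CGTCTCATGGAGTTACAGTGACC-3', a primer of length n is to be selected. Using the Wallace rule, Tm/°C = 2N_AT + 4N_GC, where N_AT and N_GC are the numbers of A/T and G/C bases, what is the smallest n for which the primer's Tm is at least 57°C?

n = 20

First 19 bases: CGTCTCATGGAGTTACAGT → Tm = 56°C (< 57°C)
First 20 bases: CGTCTCATGGAGTTACAGTG → Tm = 60°C (≥ 57°C)
Since every base adds ≥2°C, Tm only increases with n, so the threshold is first crossed at n = 20.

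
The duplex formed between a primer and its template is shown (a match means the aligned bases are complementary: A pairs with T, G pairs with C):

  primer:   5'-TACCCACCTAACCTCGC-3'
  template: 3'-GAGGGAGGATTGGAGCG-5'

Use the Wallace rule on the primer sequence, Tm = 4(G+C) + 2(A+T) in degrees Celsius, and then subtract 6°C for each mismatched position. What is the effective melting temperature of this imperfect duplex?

Primer base counts: A=4, T=3, G=1, C=9 → A+T=7, G+C=10
Perfect-match Tm = 2(7) + 4(10) = 14 + 40 = 54°C
Mismatches (positions where the bases are not complementary): 3 (at positions 1, 2, 6)
Effective Tm = 54 − 3×6 = 54 − 18 = 36°C

36°C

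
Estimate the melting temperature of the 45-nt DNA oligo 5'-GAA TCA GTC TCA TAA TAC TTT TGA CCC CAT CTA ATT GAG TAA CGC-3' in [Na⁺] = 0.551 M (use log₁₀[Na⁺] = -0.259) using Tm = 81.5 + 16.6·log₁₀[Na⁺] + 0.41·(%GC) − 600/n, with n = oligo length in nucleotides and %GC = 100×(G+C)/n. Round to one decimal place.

79.4°C

Length n = 45. Counting bases: G=6, T=14, A=14, C=11
G+C = 17, so %GC = 17/45 × 100 = 37.778%
Salt term: 16.6 × (-0.259) = -4.299
GC term: 0.41 × 37.778 = 15.489; length term: −600/45 = −13.333
Tm = 81.5 + (-4.299) + 15.489 − 13.333 = 79.357 → 79.4°C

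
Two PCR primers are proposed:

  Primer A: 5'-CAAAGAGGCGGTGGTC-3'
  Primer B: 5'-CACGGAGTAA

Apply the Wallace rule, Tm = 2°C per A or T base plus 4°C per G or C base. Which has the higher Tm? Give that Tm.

Primer A: A+T=6, G+C=10 → Tm = 2(6)+4(10) = 52°C
Primer B: A+T=5, G+C=5 → Tm = 2(5)+4(5) = 30°C
52°C vs 30°C → primer A is higher.

Primer A, 52°C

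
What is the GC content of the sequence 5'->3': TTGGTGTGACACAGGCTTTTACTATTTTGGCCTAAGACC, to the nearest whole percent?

Counting bases: G=9, T=14, C=8, A=8
G+C = 9 + 8 = 17 out of 39 bases
%GC = 17/39 × 100 = 43.59% ≈ 44%

44%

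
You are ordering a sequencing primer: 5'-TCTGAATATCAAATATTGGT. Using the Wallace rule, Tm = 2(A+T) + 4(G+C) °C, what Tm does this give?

50°C

T=8, A=7, C=2, G=3
So N_AT = 15 and N_GC = 5.
Tm = 2(15) + 4(5) = 30 + 20 = 50°C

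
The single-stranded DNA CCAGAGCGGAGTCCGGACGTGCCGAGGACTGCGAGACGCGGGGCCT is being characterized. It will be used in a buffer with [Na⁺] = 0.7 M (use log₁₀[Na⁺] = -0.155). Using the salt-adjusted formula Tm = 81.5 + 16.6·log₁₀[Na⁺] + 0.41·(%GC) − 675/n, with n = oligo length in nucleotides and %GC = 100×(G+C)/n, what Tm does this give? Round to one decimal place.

Length n = 46. G=20, A=8, C=14, T=4
G+C = 34, so %GC = 34/46 × 100 = 73.913%
Salt term: 16.6 × (-0.155) = -2.573
GC term: 0.41 × 73.913 = 30.304; length term: −675/46 = −14.674
Tm = 81.5 + (-2.573) + 30.304 − 14.674 = 94.557 → 94.6°C

94.6°C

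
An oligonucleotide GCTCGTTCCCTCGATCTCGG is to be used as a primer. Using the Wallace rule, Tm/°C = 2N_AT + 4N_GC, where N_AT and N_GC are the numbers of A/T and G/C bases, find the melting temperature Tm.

66°C

Base counts: T=6, G=5, C=8, A=1
So N_AT = 7 and N_GC = 13.
Tm = 2(7) + 4(13) = 14 + 52 = 66°C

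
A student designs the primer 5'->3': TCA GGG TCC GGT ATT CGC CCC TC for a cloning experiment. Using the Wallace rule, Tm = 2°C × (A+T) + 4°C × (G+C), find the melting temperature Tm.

76°C

C=9, T=6, G=6, A=2
So N_AT = 8 and N_GC = 15.
Tm = 2×8 + 4×15 = 76°C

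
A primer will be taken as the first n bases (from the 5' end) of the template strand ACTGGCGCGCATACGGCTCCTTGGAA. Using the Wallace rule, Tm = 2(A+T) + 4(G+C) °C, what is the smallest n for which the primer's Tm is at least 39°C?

n = 12

First 11 bases: ACTGGCGCGCA → Tm = 38°C (< 39°C)
First 12 bases: ACTGGCGCGCAT → Tm = 40°C (≥ 39°C)
Since every base adds ≥2°C, Tm only increases with n, so the threshold is first crossed at n = 12.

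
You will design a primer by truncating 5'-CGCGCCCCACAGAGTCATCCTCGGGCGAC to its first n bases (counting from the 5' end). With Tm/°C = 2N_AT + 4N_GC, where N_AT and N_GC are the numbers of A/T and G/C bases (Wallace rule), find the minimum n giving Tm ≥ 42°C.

First 11 bases: CGCGCCCCACA → Tm = 40°C (< 42°C)
First 12 bases: CGCGCCCCACAG → Tm = 44°C (≥ 42°C)
Each additional base adds 2°C (A/T) or 4°C (G/C), so Tm is non-decreasing in n; n = 12 is the first length to reach 42°C.

n = 12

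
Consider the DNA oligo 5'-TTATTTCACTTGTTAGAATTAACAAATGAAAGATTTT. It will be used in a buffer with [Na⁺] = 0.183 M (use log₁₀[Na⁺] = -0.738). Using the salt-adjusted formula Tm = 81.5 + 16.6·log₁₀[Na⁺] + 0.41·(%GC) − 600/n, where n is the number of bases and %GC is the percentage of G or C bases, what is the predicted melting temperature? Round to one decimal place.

60.8°C

Length n = 37. Scanning the sequence gives A=14, T=16, C=3, G=4.
G+C = 7, so %GC = 7/37 × 100 = 18.919%
Salt term: 16.6 × (-0.738) = -12.251
GC term: 0.41 × 18.919 = 7.757; length term: −600/37 = −16.216
Tm = 81.5 + (-12.251) + 7.757 − 16.216 = 60.79 → 60.8°C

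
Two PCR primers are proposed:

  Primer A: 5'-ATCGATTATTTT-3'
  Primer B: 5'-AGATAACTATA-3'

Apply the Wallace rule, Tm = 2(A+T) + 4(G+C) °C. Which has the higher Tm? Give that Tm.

Primer A: A+T=10, G+C=2 → Tm = 2(10)+4(2) = 28°C
Primer B: A+T=9, G+C=2 → Tm = 2(9)+4(2) = 26°C
28°C vs 26°C → primer A is higher.

Primer A, 28°C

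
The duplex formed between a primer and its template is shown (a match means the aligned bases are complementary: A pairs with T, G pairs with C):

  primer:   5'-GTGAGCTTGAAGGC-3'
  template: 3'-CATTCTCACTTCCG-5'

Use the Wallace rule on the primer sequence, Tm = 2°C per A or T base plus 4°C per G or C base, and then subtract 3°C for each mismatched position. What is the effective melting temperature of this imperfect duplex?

35°C

Primer base counts: A=3, T=3, G=6, C=2 → A+T=6, G+C=8
Perfect-match Tm = 2(6) + 4(8) = 12 + 32 = 44°C
Mismatches (positions where the bases are not complementary): 3 (at positions 3, 6, 7)
Effective Tm = 44 − 3×3 = 44 − 9 = 35°C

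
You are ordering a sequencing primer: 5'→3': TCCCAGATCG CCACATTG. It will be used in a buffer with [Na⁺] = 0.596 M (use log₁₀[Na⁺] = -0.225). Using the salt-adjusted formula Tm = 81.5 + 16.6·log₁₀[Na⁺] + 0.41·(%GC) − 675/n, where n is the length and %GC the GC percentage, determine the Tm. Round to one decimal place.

Length n = 18. Base counts: T=4, G=3, C=7, A=4
G+C = 10, so %GC = 10/18 × 100 = 55.556%
Salt term: 16.6 × (-0.225) = -3.735
GC term: 0.41 × 55.556 = 22.778; length term: −675/18 = −37.5
Tm = 81.5 + (-3.735) + 22.778 − 37.5 = 63.043 → 63.0°C

63.0°C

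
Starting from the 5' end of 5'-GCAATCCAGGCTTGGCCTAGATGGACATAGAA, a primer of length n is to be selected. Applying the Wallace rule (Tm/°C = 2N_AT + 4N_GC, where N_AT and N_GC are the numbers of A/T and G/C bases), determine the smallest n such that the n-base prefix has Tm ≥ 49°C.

n = 16

First 15 bases: GCAATCCAGGCTTGG → Tm = 48°C (< 49°C)
First 16 bases: GCAATCCAGGCTTGGC → Tm = 52°C (≥ 49°C)
Each additional base adds 2°C (A/T) or 4°C (G/C), so Tm is non-decreasing in n; n = 16 is the first length to reach 49°C.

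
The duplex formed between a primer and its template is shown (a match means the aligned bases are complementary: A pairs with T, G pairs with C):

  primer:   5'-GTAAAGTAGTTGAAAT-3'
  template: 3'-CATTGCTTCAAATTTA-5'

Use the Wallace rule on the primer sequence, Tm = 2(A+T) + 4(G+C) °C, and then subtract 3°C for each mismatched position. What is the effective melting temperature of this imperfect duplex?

Primer base counts: A=7, T=5, G=4, C=0 → A+T=12, G+C=4
Perfect-match Tm = 2(12) + 4(4) = 24 + 16 = 40°C
Mismatches (positions where the bases are not complementary): 3 (at positions 5, 7, 12)
Effective Tm = 40 − 3×3 = 40 − 9 = 31°C

31°C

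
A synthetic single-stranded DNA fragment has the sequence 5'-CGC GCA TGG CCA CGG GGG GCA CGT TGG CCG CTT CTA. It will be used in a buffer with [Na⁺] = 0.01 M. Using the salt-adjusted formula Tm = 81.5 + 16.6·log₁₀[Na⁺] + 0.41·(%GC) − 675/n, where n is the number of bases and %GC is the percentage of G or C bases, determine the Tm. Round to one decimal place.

59.2°C

Length n = 36. Base counts: G=14, C=12, A=4, T=6
G+C = 26, so %GC = 26/36 × 100 = 72.222%
Salt term: 16.6 × (-2) = -33.2
GC term: 0.41 × 72.222 = 29.611; length term: −675/36 = −18.75
Tm = 81.5 + (-33.2) + 29.611 − 18.75 = 59.161 → 59.2°C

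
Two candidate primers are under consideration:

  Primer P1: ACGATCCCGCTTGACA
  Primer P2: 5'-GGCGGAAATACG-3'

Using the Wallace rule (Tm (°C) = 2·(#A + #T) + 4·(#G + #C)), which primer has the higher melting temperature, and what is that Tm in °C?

Primer P1: A+T=7, G+C=9 → Tm = 2(7)+4(9) = 50°C
Primer P2: A+T=5, G+C=7 → Tm = 2(5)+4(7) = 38°C
50°C vs 38°C → primer P1 is higher.

Primer P1, 50°C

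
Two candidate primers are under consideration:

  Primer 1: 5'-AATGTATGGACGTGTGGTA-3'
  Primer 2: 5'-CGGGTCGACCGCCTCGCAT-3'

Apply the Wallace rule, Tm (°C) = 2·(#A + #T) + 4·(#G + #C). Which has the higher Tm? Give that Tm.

Primer 1: A+T=11, G+C=8 → Tm = 2(11)+4(8) = 54°C
Primer 2: A+T=5, G+C=14 → Tm = 2(5)+4(14) = 66°C
54°C vs 66°C → primer 2 is higher.

Primer 2, 66°C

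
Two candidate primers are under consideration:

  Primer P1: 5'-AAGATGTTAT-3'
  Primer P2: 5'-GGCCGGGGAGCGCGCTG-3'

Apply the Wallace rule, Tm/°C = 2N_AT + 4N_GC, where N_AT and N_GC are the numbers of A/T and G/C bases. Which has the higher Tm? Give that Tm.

Primer P1: A+T=8, G+C=2 → Tm = 2(8)+4(2) = 24°C
Primer P2: A+T=2, G+C=15 → Tm = 2(2)+4(15) = 64°C
24°C vs 64°C → primer P2 is higher.

Primer P2, 64°C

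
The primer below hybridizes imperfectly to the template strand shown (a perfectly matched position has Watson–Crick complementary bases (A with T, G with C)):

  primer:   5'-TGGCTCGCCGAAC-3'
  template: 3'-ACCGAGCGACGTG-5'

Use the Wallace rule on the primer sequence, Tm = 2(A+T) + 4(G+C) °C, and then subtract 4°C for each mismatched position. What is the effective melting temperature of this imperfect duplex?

36°C

Primer base counts: A=2, T=2, G=4, C=5 → A+T=4, G+C=9
Perfect-match Tm = 2(4) + 4(9) = 8 + 36 = 44°C
Mismatches (positions where the bases are not complementary): 2 (at positions 9, 11)
Effective Tm = 44 − 2×4 = 44 − 8 = 36°C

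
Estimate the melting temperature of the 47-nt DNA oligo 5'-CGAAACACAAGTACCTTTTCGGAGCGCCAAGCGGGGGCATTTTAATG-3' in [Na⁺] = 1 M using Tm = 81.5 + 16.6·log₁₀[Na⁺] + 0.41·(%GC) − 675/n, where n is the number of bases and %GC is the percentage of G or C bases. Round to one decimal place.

Length n = 47. A=13, T=10, G=13, C=11
G+C = 24, so %GC = 24/47 × 100 = 51.064%
Salt term: 16.6 × (0) = 0
GC term: 0.41 × 51.064 = 20.936; length term: −675/47 = −14.362
Tm = 81.5 + (0) + 20.936 − 14.362 = 88.074 → 88.1°C

88.1°C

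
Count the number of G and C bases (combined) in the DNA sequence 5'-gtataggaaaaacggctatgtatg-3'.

9

Counting bases: A=9, C=2, T=6, G=7
G+C = 7 + 2 = 9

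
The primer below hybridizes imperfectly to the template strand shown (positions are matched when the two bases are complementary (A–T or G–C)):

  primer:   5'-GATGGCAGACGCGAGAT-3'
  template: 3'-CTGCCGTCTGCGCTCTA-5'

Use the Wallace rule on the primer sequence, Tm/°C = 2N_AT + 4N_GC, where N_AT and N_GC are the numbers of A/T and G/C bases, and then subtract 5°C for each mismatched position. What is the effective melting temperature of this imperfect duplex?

Primer base counts: A=5, T=2, G=7, C=3 → A+T=7, G+C=10
Perfect-match Tm = 2(7) + 4(10) = 14 + 40 = 54°C
Mismatches (positions where the bases are not complementary): 1 (at position 3)
Effective Tm = 54 − 1×5 = 54 − 5 = 49°C

49°C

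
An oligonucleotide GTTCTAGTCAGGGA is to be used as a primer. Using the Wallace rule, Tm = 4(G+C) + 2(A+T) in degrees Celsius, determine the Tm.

42°C

Base counts: G=5, C=2, T=4, A=3
So N_AT = 7 and N_GC = 7.
Tm = 2×7 + 4×7 = 42°C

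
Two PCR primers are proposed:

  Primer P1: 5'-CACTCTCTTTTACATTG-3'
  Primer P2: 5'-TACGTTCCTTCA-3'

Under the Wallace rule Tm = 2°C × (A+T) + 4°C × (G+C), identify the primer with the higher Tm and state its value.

Primer P1: A+T=11, G+C=6 → Tm = 2(11)+4(6) = 46°C
Primer P2: A+T=7, G+C=5 → Tm = 2(7)+4(5) = 34°C
46°C vs 34°C → primer P1 is higher.

Primer P1, 46°C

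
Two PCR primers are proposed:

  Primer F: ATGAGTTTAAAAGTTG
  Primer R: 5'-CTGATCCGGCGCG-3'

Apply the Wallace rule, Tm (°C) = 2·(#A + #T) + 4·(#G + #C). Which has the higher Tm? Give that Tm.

Primer R, 46°C

Primer F: A+T=12, G+C=4 → Tm = 2(12)+4(4) = 40°C
Primer R: A+T=3, G+C=10 → Tm = 2(3)+4(10) = 46°C
40°C vs 46°C → primer R is higher.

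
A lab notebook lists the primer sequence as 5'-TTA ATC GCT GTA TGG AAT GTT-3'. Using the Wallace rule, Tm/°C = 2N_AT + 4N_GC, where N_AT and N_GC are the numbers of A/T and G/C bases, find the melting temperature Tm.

56°C

Base counts: A=5, G=5, T=9, C=2
So N_AT = 14 and N_GC = 7.
Tm = 2(14) + 4(7) = 28 + 28 = 56°C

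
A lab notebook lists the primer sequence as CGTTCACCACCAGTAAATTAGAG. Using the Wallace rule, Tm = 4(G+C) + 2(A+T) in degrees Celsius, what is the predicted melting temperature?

66°C

A=8, C=6, G=4, T=5
A+T = 13, G+C = 10
Tm = 4·10 + 2·13 = 40 + 26 = 66°C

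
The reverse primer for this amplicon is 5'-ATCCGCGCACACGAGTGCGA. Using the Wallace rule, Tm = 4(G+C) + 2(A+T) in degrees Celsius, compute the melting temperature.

66°C

Base counts: C=7, G=6, T=2, A=5
A+T = 7, G+C = 13
Tm = 2×7 + 4×13 = 66°C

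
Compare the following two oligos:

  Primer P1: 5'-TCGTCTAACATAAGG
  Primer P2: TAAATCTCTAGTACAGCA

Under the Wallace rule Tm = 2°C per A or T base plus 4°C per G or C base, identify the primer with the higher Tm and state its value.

Primer P1: A+T=9, G+C=6 → Tm = 2(9)+4(6) = 42°C
Primer P2: A+T=12, G+C=6 → Tm = 2(12)+4(6) = 48°C
42°C vs 48°C → primer P2 is higher.

Primer P2, 48°C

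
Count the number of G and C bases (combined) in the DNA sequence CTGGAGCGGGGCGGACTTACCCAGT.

17

Counting bases: C=7, T=4, A=4, G=10
Total G or C: 10 + 7 = 17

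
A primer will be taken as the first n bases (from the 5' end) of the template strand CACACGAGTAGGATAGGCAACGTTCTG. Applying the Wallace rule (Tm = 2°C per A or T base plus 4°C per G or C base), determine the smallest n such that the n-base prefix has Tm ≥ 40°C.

n = 13

First 12 bases: CACACGAGTAGG → Tm = 38°C (< 40°C)
First 13 bases: CACACGAGTAGGA → Tm = 40°C (≥ 40°C)
Since every base adds ≥2°C, Tm only increases with n, so the threshold is first crossed at n = 13.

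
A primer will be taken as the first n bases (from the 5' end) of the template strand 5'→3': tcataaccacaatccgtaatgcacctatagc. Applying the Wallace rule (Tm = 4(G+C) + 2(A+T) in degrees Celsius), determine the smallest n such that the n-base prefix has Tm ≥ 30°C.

First 10 bases: TCATAACCAC → Tm = 28°C (< 30°C)
First 11 bases: TCATAACCACA → Tm = 30°C (≥ 30°C)
Since every base adds ≥2°C, Tm only increases with n, so the threshold is first crossed at n = 11.

n = 11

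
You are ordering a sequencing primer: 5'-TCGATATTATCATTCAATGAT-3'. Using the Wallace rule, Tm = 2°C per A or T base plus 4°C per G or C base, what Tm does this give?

52°C

Scanning the sequence gives C=3, T=9, G=2, A=7.
A+T = 16, G+C = 5
Tm = 4·5 + 2·16 = 20 + 32 = 52°C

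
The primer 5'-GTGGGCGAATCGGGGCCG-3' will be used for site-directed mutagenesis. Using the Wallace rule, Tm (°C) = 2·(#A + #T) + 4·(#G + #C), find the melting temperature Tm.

Base counts: G=10, T=2, C=4, A=2
AT pairs contribute 4, GC pairs contribute 14.
Tm = 4·14 + 2·4 = 56 + 8 = 64°C

64°C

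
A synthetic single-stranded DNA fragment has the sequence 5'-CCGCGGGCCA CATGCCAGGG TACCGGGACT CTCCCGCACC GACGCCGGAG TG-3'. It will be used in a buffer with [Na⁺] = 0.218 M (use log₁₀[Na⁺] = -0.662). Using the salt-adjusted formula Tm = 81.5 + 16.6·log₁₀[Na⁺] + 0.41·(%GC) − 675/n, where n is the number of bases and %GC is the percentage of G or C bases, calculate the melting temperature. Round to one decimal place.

88.3°C

Length n = 52. Scanning the sequence gives G=18, A=8, C=21, T=5.
G+C = 39, so %GC = 39/52 × 100 = 75%
Salt term: 16.6 × (-0.662) = -10.989
GC term: 0.41 × 75 = 30.75; length term: −675/52 = −12.981
Tm = 81.5 + (-10.989) + 30.75 − 12.981 = 88.28 → 88.3°C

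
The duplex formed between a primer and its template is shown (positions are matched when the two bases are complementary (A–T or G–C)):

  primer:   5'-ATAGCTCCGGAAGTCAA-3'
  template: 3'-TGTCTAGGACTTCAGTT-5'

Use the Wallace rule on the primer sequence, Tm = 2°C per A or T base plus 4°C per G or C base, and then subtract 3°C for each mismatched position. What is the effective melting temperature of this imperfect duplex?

41°C

Primer base counts: A=6, T=3, G=4, C=4 → A+T=9, G+C=8
Perfect-match Tm = 2(9) + 4(8) = 18 + 32 = 50°C
Mismatches (positions where the bases are not complementary): 3 (at positions 2, 5, 9)
Effective Tm = 50 − 3×3 = 50 − 9 = 41°C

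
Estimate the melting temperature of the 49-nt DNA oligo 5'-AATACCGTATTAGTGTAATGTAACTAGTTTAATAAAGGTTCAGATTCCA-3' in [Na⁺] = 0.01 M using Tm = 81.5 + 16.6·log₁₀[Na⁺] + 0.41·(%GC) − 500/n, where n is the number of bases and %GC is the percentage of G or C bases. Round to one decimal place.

49.8°C

Length n = 49. C=6, G=8, A=18, T=17
G+C = 14, so %GC = 14/49 × 100 = 28.571%
Salt term: 16.6 × (-2) = -33.2
GC term: 0.41 × 28.571 = 11.714; length term: −500/49 = −10.204
Tm = 81.5 + (-33.2) + 11.714 − 10.204 = 49.81 → 49.8°C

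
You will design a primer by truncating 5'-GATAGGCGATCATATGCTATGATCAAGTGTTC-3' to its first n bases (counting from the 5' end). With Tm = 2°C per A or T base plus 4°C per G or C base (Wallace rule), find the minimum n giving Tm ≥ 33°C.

First 10 bases: GATAGGCGAT → Tm = 30°C (< 33°C)
First 11 bases: GATAGGCGATC → Tm = 34°C (≥ 33°C)
Since every base adds ≥2°C, Tm only increases with n, so the threshold is first crossed at n = 11.

n = 11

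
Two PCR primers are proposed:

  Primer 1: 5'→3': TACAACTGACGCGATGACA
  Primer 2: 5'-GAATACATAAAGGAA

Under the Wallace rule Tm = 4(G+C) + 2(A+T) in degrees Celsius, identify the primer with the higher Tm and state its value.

Primer 1: A+T=10, G+C=9 → Tm = 2(10)+4(9) = 56°C
Primer 2: A+T=11, G+C=4 → Tm = 2(11)+4(4) = 38°C
56°C vs 38°C → primer 1 is higher.

Primer 1, 56°C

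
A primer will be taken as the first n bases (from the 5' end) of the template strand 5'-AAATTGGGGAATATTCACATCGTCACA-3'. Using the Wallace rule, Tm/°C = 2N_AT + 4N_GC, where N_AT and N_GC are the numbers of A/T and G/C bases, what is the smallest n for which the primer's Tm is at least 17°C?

First 6 bases: AAATTG → Tm = 14°C (< 17°C)
First 7 bases: AAATTGG → Tm = 18°C (≥ 17°C)
Since every base adds ≥2°C, Tm only increases with n, so the threshold is first crossed at n = 7.

n = 7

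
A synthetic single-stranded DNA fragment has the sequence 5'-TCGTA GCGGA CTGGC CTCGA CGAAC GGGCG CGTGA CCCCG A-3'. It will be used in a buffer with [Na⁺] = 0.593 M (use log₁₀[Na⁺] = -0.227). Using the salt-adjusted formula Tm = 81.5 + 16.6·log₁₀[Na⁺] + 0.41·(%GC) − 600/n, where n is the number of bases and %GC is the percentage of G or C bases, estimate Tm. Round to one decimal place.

92.1°C

Length n = 41. A=7, C=14, G=15, T=5
G+C = 29, so %GC = 29/41 × 100 = 70.732%
Salt term: 16.6 × (-0.227) = -3.768
GC term: 0.41 × 70.732 = 29; length term: −600/41 = −14.634
Tm = 81.5 + (-3.768) + 29 − 14.634 = 92.098 → 92.1°C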